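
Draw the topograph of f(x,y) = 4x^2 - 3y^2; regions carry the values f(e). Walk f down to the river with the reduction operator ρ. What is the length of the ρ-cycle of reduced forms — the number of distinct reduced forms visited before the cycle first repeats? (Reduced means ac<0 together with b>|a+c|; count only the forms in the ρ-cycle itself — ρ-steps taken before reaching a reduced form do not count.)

D = 48, ⌊√D⌋ = 6
descent: ρ → (-3,6,1)  [lands on river]
river: ρ → (1,6,-3)
ρ-cycle length = 2 (tail of 1 descent step not counted)

2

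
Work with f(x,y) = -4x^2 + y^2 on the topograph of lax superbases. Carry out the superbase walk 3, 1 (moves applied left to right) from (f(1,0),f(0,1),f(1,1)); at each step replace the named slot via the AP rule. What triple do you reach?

start (-4,1,-3) = (f(1,0),f(0,1),f(1,1))
replace slot 3: 2·((-4)+1) − (-3) = -3 → (-4,1,-3)
replace slot 1: 2·(1+(-3)) − (-4) = 0 → (0,1,-3)

0,1,-3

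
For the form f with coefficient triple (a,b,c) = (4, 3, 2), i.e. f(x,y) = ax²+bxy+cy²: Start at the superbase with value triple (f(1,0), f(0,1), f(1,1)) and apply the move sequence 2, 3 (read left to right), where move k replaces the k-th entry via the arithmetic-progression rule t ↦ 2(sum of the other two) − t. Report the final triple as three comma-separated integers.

start (4,2,9) = (f(1,0),f(0,1),f(1,1))
replace slot 2: 2·(4+9) − 2 = 24 → (4,24,9)
replace slot 3: 2·(4+24) − 9 = 47 → (4,24,47)

4,24,47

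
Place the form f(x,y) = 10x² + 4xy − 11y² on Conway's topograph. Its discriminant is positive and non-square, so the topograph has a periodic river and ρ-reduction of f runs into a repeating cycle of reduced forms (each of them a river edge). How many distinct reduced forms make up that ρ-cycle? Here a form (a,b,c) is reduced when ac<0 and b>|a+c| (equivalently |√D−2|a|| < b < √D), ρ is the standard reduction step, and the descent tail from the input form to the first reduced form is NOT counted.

D = 456, ⌊√D⌋ = 21
river: ρ → (-11,18,3)
river: ρ → (3,18,-11)
river: ρ → (-11,4,10)
river: ρ → (10,16,-5)
river: ρ → (-5,14,13)
river: ρ → (13,12,-6)
river: ρ → (-6,12,13)
river: ρ → (13,14,-5)
river: ρ → (-5,16,10)
river: ρ → (10,4,-11)
ρ-cycle length = 10 (tail of 0 descent steps not counted)

10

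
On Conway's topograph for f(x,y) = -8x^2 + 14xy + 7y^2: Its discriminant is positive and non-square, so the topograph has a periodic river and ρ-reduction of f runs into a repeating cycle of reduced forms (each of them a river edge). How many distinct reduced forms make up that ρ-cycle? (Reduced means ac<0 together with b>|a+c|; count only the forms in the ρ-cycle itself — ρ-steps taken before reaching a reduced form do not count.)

D = 420, ⌊√D⌋ = 20
river: ρ → (7,14,-8)
river: ρ → (-8,18,3)
river: ρ → (3,18,-8)
river: ρ → (-8,14,7)
ρ-cycle length = 4 (tail of 0 descent steps not counted)

4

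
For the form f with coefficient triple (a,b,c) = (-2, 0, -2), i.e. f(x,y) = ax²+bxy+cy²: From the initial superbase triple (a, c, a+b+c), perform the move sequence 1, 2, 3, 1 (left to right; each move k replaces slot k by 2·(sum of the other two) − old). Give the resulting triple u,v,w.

start (-2,-2,-4) = (f(1,0),f(0,1),f(1,1))
replace slot 1: 2·((-2)+(-4)) − (-2) = -10 → (-10,-2,-4)
replace slot 2: 2·((-10)+(-4)) − (-2) = -26 → (-10,-26,-4)
replace slot 3: 2·((-10)+(-26)) − (-4) = -68 → (-10,-26,-68)
replace slot 1: 2·((-26)+(-68)) − (-10) = -178 → (-178,-26,-68)

-178,-26,-68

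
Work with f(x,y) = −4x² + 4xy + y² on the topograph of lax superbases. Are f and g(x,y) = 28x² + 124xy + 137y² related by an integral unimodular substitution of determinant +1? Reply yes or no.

D₁ = 32, D₂ = 32
river cycle of f (length 2): (1, 4, -4), (-4, 4, 1)
river cycle of g (length 2): (1, 4, -4), (-4, 4, 1)
cycles coincide ⇒ equivalent

yes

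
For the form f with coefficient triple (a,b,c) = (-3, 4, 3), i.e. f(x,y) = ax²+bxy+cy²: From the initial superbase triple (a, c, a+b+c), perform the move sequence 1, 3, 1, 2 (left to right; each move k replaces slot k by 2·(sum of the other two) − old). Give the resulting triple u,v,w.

start (-3,3,4) = (f(1,0),f(0,1),f(1,1))
replace slot 1: 2·(3+4) − (-3) = 17 → (17,3,4)
replace slot 3: 2·(17+3) − 4 = 36 → (17,3,36)
replace slot 1: 2·(3+36) − 17 = 61 → (61,3,36)
replace slot 2: 2·(61+36) − 3 = 191 → (61,191,36)

61,191,36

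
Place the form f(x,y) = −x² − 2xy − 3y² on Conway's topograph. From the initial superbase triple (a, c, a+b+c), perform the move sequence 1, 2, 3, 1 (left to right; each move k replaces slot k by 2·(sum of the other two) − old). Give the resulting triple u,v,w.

start (-1,-3,-6) = (f(1,0),f(0,1),f(1,1))
replace slot 1: 2·((-3)+(-6)) − (-1) = -17 → (-17,-3,-6)
replace slot 2: 2·((-17)+(-6)) − (-3) = -43 → (-17,-43,-6)
replace slot 3: 2·((-17)+(-43)) − (-6) = -114 → (-17,-43,-114)
replace slot 1: 2·((-43)+(-114)) − (-17) = -297 → (-297,-43,-114)

-297,-43,-114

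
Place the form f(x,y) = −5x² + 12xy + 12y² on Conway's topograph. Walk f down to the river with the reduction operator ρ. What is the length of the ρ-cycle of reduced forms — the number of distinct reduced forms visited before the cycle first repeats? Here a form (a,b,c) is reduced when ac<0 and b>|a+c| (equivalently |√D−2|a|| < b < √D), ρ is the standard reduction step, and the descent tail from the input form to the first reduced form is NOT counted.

D = 384, ⌊√D⌋ = 19
river: ρ → (12,12,-5)
river: ρ → (-5,18,3)
river: ρ → (3,18,-5)
river: ρ → (-5,12,12)
ρ-cycle length = 4 (tail of 0 descent steps not counted)

4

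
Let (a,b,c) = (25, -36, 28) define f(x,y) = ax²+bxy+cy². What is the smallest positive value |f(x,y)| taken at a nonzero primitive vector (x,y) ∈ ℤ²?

translate: b→14 (≡-36 mod 50), so (25,-36,28)→(25,14,17)
flip: (25,14,17)→(17,-14,25)
reduced (well bottom): (17,-14,25) with a≤c, −a<b≤a
well minimum = a = 17

17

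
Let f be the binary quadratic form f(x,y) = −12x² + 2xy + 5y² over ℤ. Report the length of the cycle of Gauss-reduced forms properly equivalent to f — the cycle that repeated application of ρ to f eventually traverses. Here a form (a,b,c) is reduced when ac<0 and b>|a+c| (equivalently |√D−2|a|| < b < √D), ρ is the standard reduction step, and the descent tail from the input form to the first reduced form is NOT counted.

D = 244, ⌊√D⌋ = 15
descent: ρ → (5,8,-9)  [lands on river]
river: ρ → (-9,10,4)
river: ρ → (4,14,-3)
river: ρ → (-3,10,12)
river: ρ → (12,14,-1)
river: ρ → (-1,14,12)
river: ρ → (12,10,-3)
river: ρ → (-3,14,4)
river: ρ → (4,10,-9)
river: ρ → (-9,8,5)
river: ρ → (5,12,-5)
river: ρ → (-5,8,9)
river: ρ → (9,10,-4)
river: ρ → (-4,14,3)
river: ρ → (3,10,-12)
river: ρ → (-12,14,1)
river: ρ → (1,14,-12)
river: ρ → (-12,10,3)
river: ρ → (3,14,-4)
river: ρ → (-4,10,9)
river: ρ → (9,8,-5)
river: ρ → (-5,12,5)
ρ-cycle length = 22 (tail of 1 descent step not counted)

22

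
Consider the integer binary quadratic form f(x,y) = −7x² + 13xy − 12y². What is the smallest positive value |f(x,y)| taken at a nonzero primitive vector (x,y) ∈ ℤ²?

translate: b→1 (≡-13 mod 14), so (7,-13,12)→(7,1,6)
flip: (7,1,6)→(6,-1,7)
reduced (well bottom): (6,-1,7) with a≤c, −a<b≤a
well minimum |f| = |-6| = 6 (negative-definite)

6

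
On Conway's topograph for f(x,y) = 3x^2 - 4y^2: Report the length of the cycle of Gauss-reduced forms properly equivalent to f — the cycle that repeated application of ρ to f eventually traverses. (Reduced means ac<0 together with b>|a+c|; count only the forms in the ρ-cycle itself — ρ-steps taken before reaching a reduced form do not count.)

D = 48, ⌊√D⌋ = 6
descent: ρ → (-4,0,3)
descent: ρ → (3,6,-1)  [lands on river]
river: ρ → (-1,6,3)
ρ-cycle length = 2 (tail of 2 descent steps not counted)

2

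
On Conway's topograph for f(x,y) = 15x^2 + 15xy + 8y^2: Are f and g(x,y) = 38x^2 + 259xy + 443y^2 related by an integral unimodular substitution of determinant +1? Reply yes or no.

D₁ = -255, D₂ = -255
f: flip: (15,15,8)→(8,-15,15)
f: translate: b→1 (≡-15 mod 16), so (8,-15,15)→(8,1,8)
f: reduced (well bottom): (8,1,8) with a≤c, −a<b≤a
g: translate: b→31 (≡259 mod 76), so (38,259,443)→(38,31,8)
g: flip: (38,31,8)→(8,-31,38)
g: translate: b→1 (≡-31 mod 16), so (8,-31,38)→(8,1,8)
g: reduced (well bottom): (8,1,8) with a≤c, −a<b≤a
reduced forms (8, 1, 8) vs (8, 1, 8) ⇒ equivalent

yes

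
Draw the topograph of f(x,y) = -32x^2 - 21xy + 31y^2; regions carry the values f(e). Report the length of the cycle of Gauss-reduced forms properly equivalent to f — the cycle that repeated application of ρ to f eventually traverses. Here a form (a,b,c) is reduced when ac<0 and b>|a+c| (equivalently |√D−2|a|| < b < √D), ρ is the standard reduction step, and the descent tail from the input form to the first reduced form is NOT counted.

D = 4409, ⌊√D⌋ = 66
descent: ρ → (31,21,-32)  [lands on river]
river: ρ → (-32,43,20)
river: ρ → (20,37,-38)
river: ρ → (-38,39,19)
river: ρ → (19,37,-40)
river: ρ → (-40,43,16)
river: ρ → (16,53,-25)
river: ρ → (-25,47,22)
river: ρ → (22,41,-31)
river: ρ → (-31,21,32)
river: ρ → (32,43,-20)
river: ρ → (-20,37,38)
river: ρ → (38,39,-19)
river: ρ → (-19,37,40)
river: ρ → (40,43,-16)
river: ρ → (-16,53,25)
river: ρ → (25,47,-22)
river: ρ → (-22,41,31)
ρ-cycle length = 18 (tail of 1 descent step not counted)

18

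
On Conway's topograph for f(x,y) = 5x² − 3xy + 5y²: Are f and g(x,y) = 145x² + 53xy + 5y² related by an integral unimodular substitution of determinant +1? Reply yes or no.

D₁ = -91, D₂ = -91
f: flip: (5,-3,5)→(5,3,5)
f: reduced (well bottom): (5,3,5) with a≤c, −a<b≤a
g: flip: (145,53,5)→(5,-53,145)
g: translate: b→-3 (≡-53 mod 10), so (5,-53,145)→(5,-3,5)
g: flip: (5,-3,5)→(5,3,5)
g: reduced (well bottom): (5,3,5) with a≤c, −a<b≤a
reduced forms (5, 3, 5) vs (5, 3, 5) ⇒ equivalent

yes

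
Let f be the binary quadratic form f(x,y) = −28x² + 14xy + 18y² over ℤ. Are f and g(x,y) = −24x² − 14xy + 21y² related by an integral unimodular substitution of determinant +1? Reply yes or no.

D₁ = 2212, D₂ = 2212
river cycle of f (length 26): (18, 22, -24), (-24, 26, 16), (16, 38, -12), (-12, 34, 22), (22, 10, -24), (-24, 38, 8), (8, 42, -14), (-14, 42, 8), (8, 38, -24), (-24, 10, 22), … (16 more)
river cycle of g (length 26): (21, 14, -24), (-24, 34, 11), (11, 32, -27), (-27, 22, 16), (16, 42, -7), (-7, 42, 16), (16, 22, -27), (-27, 32, 11), (11, 34, -24), (-24, 14, 21), … (16 more)
cycles differ ⇒ inequivalent

no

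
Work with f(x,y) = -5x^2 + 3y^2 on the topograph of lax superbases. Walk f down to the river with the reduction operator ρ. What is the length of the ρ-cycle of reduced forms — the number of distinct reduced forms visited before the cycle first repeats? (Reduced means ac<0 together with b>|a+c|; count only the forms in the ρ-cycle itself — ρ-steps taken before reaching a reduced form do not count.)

D = 60, ⌊√D⌋ = 7
descent: ρ → (3,6,-2)  [lands on river]
river: ρ → (-2,6,3)
ρ-cycle length = 2 (tail of 1 descent step not counted)

2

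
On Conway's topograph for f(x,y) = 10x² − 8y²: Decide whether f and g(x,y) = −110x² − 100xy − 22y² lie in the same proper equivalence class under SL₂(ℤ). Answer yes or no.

D₁ = 320, D₂ = 320
river cycle of f (length 2): (-8, 16, 2), (2, 16, -8)
river cycle of g (length 2): (2, 16, -8), (-8, 16, 2)
cycles coincide ⇒ equivalent

yes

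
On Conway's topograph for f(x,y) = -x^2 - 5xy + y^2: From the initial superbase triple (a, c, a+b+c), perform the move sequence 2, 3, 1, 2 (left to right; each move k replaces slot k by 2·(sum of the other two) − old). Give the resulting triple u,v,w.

start (-1,1,-5) = (f(1,0),f(0,1),f(1,1))
replace slot 2: 2·((-1)+(-5)) − 1 = -13 → (-1,-13,-5)
replace slot 3: 2·((-1)+(-13)) − (-5) = -23 → (-1,-13,-23)
replace slot 1: 2·((-13)+(-23)) − (-1) = -71 → (-71,-13,-23)
replace slot 2: 2·((-71)+(-23)) − (-13) = -175 → (-71,-175,-23)

-71,-175,-23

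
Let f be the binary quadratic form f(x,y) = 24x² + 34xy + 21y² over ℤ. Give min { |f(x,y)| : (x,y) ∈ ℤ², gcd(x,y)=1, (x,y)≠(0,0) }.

translate: b→-14 (≡34 mod 48), so (24,34,21)→(24,-14,11)
flip: (24,-14,11)→(11,14,24)
translate: b→-8 (≡14 mod 22), so (11,14,24)→(11,-8,21)
reduced (well bottom): (11,-8,21) with a≤c, −a<b≤a
well minimum = a = 11

11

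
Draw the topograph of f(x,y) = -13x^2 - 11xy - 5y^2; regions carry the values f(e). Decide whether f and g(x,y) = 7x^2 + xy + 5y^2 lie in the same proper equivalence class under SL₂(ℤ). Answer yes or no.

D₁ = -139, D₂ = -139
f is negative-definite; reduce −f:
−f: flip: (13,11,5)→(5,-11,13)
−f: translate: b→-1 (≡-11 mod 10), so (5,-11,13)→(5,-1,7)
−f: reduced (well bottom): (5,-1,7) with a≤c, −a<b≤a
flip sign back: reduced form of f is (-5,1,-7)
g: flip: (7,1,5)→(5,-1,7)
g: reduced (well bottom): (5,-1,7) with a≤c, −a<b≤a
reduced forms (-5, 1, -7) vs (5, -1, 7) ⇒ inequivalent

no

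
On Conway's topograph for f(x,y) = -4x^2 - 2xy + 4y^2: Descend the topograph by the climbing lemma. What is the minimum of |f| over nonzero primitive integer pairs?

descent: ρ → (4,2,-4)  [lands on river]
river: ρ → (-4,6,2)
river: ρ → (2,6,-4)
river: ρ → (-4,2,4)
river: ρ → (4,6,-2)
river: ρ → (-2,6,4)
closes: descent 1, river 6
min |a| on river = 2

2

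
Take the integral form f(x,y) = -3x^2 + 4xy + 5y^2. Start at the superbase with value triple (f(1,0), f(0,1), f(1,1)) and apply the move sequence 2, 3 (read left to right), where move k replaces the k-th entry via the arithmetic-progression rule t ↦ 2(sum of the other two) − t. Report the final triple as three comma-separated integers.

start (-3,5,6) = (f(1,0),f(0,1),f(1,1))
replace slot 2: 2·((-3)+6) − 5 = 1 → (-3,1,6)
replace slot 3: 2·((-3)+1) − 6 = -10 → (-3,1,-10)

-3,1,-10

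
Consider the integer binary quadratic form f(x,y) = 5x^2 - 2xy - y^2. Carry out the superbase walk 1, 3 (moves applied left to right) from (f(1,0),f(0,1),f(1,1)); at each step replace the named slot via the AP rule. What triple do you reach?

start (5,-1,2) = (f(1,0),f(0,1),f(1,1))
replace slot 1: 2·((-1)+2) − 5 = -3 → (-3,-1,2)
replace slot 3: 2·((-3)+(-1)) − 2 = -10 → (-3,-1,-10)

-3,-1,-10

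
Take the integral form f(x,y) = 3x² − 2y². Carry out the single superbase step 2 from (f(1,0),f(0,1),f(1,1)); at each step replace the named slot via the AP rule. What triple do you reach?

start (3,-2,1) = (f(1,0),f(0,1),f(1,1))
replace slot 2: 2·(3+1) − (-2) = 10 → (3,10,1)

3,10,1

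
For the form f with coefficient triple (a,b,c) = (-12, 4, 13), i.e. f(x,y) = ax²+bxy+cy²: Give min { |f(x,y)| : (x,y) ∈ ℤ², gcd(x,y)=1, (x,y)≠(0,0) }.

river: ρ → (13,22,-3)
river: ρ → (-3,20,20)
river: ρ → (20,20,-3)
river: ρ → (-3,22,13)
river: ρ → (13,4,-12)
river: ρ → (-12,20,5)
river: ρ → (5,20,-12)
river: ρ → (-12,4,13)
closes: descent 0, river 8
min |a| on river = 3

3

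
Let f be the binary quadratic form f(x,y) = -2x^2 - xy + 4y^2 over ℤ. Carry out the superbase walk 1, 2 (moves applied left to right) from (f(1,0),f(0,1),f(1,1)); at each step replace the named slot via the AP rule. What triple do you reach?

start (-2,4,1) = (f(1,0),f(0,1),f(1,1))
replace slot 1: 2·(4+1) − (-2) = 12 → (12,4,1)
replace slot 2: 2·(12+1) − 4 = 22 → (12,22,1)

12,22,1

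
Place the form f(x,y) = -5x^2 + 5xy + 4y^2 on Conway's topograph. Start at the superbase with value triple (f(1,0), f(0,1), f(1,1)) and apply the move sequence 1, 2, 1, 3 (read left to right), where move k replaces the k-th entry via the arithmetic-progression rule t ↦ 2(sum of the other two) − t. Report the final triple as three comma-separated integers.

start (-5,4,4) = (f(1,0),f(0,1),f(1,1))
replace slot 1: 2·(4+4) − (-5) = 21 → (21,4,4)
replace slot 2: 2·(21+4) − 4 = 46 → (21,46,4)
replace slot 1: 2·(46+4) − 21 = 79 → (79,46,4)
replace slot 3: 2·(79+46) − 4 = 246 → (79,46,246)

79,46,246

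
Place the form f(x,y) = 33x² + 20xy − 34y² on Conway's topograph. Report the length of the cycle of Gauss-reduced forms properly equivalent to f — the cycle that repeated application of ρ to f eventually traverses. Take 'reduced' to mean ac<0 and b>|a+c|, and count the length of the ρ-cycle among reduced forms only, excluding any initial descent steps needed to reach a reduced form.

D = 4888, ⌊√D⌋ = 69
river: ρ → (-34,48,19)
river: ρ → (19,66,-7)
river: ρ → (-7,60,46)
river: ρ → (46,32,-21)
river: ρ → (-21,52,26)
river: ρ → (26,52,-21)
river: ρ → (-21,32,46)
river: ρ → (46,60,-7)
river: ρ → (-7,66,19)
river: ρ → (19,48,-34)
river: ρ → (-34,20,33)
river: ρ → (33,46,-21)
river: ρ → (-21,38,41)
river: ρ → (41,44,-18)
river: ρ → (-18,64,11)
river: ρ → (11,68,-6)
river: ρ → (-6,64,33)
river: ρ → (33,68,-2)
river: ρ → (-2,68,33)
river: ρ → (33,64,-6)
river: ρ → (-6,68,11)
river: ρ → (11,64,-18)
river: ρ → (-18,44,41)
river: ρ → (41,38,-21)
river: ρ → (-21,46,33)
river: ρ → (33,20,-34)
ρ-cycle length = 26 (tail of 0 descent steps not counted)

26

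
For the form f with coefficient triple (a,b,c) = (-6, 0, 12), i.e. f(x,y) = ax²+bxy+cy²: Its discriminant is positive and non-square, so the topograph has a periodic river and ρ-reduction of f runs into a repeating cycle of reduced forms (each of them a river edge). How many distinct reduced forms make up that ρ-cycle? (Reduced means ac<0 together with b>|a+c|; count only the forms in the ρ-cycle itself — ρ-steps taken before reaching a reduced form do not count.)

D = 288, ⌊√D⌋ = 16
descent: ρ → (12,0,-6)
descent: ρ → (-6,12,6)  [lands on river]
river: ρ → (6,12,-6)
ρ-cycle length = 2 (tail of 2 descent steps not counted)

2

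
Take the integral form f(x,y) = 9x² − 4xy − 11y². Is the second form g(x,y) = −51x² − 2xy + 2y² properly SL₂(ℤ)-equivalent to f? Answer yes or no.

D₁ = 412, D₂ = 412
river cycle of f (length 12): (-11, 4, 9), (9, 14, -6), (-6, 10, 13), (13, 16, -3), (-3, 20, 1), (1, 20, -3), (-3, 16, 13), (13, 10, -6), (-6, 14, 9), (9, 4, -11), … (2 more)
river cycle of g (length 12): (2, 18, -11), (-11, 4, 9), (9, 14, -6), (-6, 10, 13), (13, 16, -3), (-3, 20, 1), (1, 20, -3), (-3, 16, 13), (13, 10, -6), (-6, 14, 9), … (2 more)
cycles coincide ⇒ equivalent

yes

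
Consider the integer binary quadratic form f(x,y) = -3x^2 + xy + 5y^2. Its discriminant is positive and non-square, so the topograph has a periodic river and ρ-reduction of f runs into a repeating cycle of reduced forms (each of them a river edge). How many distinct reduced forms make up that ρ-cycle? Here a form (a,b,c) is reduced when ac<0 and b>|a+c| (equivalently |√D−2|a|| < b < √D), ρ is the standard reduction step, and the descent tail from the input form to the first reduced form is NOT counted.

D = 61, ⌊√D⌋ = 7
descent: ρ → (5,-1,-3)
descent: ρ → (-3,7,1)  [lands on river]
river: ρ → (1,7,-3)
river: ρ → (-3,5,3)
river: ρ → (3,7,-1)
river: ρ → (-1,7,3)
river: ρ → (3,5,-3)
ρ-cycle length = 6 (tail of 2 descent steps not counted)

6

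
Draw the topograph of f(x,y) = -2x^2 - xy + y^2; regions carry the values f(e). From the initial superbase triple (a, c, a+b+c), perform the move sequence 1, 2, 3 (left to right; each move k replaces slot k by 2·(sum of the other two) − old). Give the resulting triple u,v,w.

start (-2,1,-2) = (f(1,0),f(0,1),f(1,1))
replace slot 1: 2·(1+(-2)) − (-2) = 0 → (0,1,-2)
replace slot 2: 2·(0+(-2)) − 1 = -5 → (0,-5,-2)
replace slot 3: 2·(0+(-5)) − (-2) = -8 → (0,-5,-8)

0,-5,-8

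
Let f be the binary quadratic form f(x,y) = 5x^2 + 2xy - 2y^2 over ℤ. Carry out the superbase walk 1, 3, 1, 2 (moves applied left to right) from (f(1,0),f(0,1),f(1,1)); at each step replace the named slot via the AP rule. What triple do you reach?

start (5,-2,5) = (f(1,0),f(0,1),f(1,1))
replace slot 1: 2·((-2)+5) − 5 = 1 → (1,-2,5)
replace slot 3: 2·(1+(-2)) − 5 = -7 → (1,-2,-7)
replace slot 1: 2·((-2)+(-7)) − 1 = -19 → (-19,-2,-7)
replace slot 2: 2·((-19)+(-7)) − (-2) = -50 → (-19,-50,-7)

-19,-50,-7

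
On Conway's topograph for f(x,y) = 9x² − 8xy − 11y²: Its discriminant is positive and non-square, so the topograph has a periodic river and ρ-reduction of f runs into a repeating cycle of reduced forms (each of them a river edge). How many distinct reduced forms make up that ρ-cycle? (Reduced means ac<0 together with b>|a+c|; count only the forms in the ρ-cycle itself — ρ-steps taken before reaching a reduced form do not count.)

D = 460, ⌊√D⌋ = 21
descent: ρ → (-11,8,9)  [lands on river]
river: ρ → (9,10,-10)
river: ρ → (-10,10,9)
river: ρ → (9,8,-11)
river: ρ → (-11,14,6)
river: ρ → (6,10,-15)
river: ρ → (-15,20,1)
river: ρ → (1,20,-15)
river: ρ → (-15,10,6)
river: ρ → (6,14,-11)
ρ-cycle length = 10 (tail of 1 descent step not counted)

10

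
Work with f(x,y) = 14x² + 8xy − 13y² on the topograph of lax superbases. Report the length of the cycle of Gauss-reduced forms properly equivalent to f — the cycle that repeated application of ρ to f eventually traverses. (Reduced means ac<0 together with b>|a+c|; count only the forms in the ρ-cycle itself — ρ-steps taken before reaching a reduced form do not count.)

D = 792, ⌊√D⌋ = 28
river: ρ → (-13,18,9)
river: ρ → (9,18,-13)
river: ρ → (-13,8,14)
river: ρ → (14,20,-7)
river: ρ → (-7,22,11)
river: ρ → (11,22,-7)
river: ρ → (-7,20,14)
river: ρ → (14,8,-13)
ρ-cycle length = 8 (tail of 0 descent steps not counted)

8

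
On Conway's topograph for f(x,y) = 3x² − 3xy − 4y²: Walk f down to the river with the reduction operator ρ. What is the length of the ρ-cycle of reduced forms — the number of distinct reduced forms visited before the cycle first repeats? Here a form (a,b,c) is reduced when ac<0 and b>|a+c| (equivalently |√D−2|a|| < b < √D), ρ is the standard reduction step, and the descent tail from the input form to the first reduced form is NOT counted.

D = 57, ⌊√D⌋ = 7
descent: ρ → (-4,3,3)  [lands on river]
river: ρ → (3,3,-4)
river: ρ → (-4,5,2)
river: ρ → (2,7,-1)
river: ρ → (-1,7,2)
river: ρ → (2,5,-4)
ρ-cycle length = 6 (tail of 1 descent step not counted)

6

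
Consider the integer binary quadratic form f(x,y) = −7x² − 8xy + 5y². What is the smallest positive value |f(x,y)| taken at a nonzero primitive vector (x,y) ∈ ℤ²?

descent: ρ → (5,8,-7)  [lands on river]
river: ρ → (-7,6,6)
river: ρ → (6,6,-7)
river: ρ → (-7,8,5)
river: ρ → (5,12,-3)
river: ρ → (-3,12,5)
closes: descent 1, river 6
min |a| on river = 3

3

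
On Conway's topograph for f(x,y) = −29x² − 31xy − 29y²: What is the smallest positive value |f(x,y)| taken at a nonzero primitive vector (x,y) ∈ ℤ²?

translate: b→-27 (≡31 mod 58), so (29,31,29)→(29,-27,27)
flip: (29,-27,27)→(27,27,29)
reduced (well bottom): (27,27,29) with a≤c, −a<b≤a
well minimum |f| = |-27| = 27 (negative-definite)

27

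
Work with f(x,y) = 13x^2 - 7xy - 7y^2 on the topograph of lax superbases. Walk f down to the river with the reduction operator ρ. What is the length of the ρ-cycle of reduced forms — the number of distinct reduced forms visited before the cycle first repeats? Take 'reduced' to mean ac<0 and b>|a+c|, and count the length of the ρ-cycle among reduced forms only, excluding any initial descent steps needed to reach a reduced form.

D = 413, ⌊√D⌋ = 20
descent: ρ → (-7,7,13)  [lands on river]
river: ρ → (13,19,-1)
river: ρ → (-1,19,13)
river: ρ → (13,7,-7)
ρ-cycle length = 4 (tail of 1 descent step not counted)

4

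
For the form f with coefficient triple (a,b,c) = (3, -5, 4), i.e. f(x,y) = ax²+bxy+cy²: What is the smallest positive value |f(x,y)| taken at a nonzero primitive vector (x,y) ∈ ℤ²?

translate: b→1 (≡-5 mod 6), so (3,-5,4)→(3,1,2)
flip: (3,1,2)→(2,-1,3)
reduced (well bottom): (2,-1,3) with a≤c, −a<b≤a
well minimum = a = 2

2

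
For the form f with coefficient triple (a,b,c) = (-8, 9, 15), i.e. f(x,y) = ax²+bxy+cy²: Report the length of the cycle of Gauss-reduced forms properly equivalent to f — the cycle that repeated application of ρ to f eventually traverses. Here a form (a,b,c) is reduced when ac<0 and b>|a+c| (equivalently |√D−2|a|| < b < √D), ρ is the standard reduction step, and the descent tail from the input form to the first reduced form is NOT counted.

D = 561, ⌊√D⌋ = 23
river: ρ → (15,21,-2)
river: ρ → (-2,23,4)
river: ρ → (4,17,-17)
river: ρ → (-17,17,4)
river: ρ → (4,23,-2)
river: ρ → (-2,21,15)
river: ρ → (15,9,-8)
river: ρ → (-8,23,1)
river: ρ → (1,23,-8)
river: ρ → (-8,9,15)
ρ-cycle length = 10 (tail of 0 descent steps not counted)

10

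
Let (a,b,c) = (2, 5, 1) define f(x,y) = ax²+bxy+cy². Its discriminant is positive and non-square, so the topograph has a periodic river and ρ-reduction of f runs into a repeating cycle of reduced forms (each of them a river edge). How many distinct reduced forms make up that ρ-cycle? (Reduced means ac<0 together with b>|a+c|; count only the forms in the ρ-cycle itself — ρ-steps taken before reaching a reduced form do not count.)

D = 17, ⌊√D⌋ = 4
descent: ρ → (1,3,-2)  [lands on river]
river: ρ → (-2,1,2)
river: ρ → (2,3,-1)
river: ρ → (-1,3,2)
river: ρ → (2,1,-2)
river: ρ → (-2,3,1)
ρ-cycle length = 6 (tail of 1 descent step not counted)

6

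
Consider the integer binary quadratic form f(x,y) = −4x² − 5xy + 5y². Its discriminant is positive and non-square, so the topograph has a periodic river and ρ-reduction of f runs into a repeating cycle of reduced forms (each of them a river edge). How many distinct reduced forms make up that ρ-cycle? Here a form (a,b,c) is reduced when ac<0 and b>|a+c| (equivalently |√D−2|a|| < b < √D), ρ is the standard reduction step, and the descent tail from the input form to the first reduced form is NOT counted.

D = 105, ⌊√D⌋ = 10
descent: ρ → (5,5,-4)  [lands on river]
river: ρ → (-4,3,6)
river: ρ → (6,9,-1)
river: ρ → (-1,9,6)
river: ρ → (6,3,-4)
river: ρ → (-4,5,5)
ρ-cycle length = 6 (tail of 1 descent step not counted)

6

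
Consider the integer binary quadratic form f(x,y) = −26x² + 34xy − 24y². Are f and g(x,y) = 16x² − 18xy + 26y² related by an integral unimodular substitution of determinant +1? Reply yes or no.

D₁ = -1340, D₂ = -1340
f is negative-definite; reduce −f:
−f: translate: b→18 (≡-34 mod 52), so (26,-34,24)→(26,18,16)
−f: flip: (26,18,16)→(16,-18,26)
−f: translate: b→14 (≡-18 mod 32), so (16,-18,26)→(16,14,24)
−f: reduced (well bottom): (16,14,24) with a≤c, −a<b≤a
flip sign back: reduced form of f is (-16,-14,-24)
g: translate: b→14 (≡-18 mod 32), so (16,-18,26)→(16,14,24)
g: reduced (well bottom): (16,14,24) with a≤c, −a<b≤a
reduced forms (-16, -14, -24) vs (16, 14, 24) ⇒ inequivalent

no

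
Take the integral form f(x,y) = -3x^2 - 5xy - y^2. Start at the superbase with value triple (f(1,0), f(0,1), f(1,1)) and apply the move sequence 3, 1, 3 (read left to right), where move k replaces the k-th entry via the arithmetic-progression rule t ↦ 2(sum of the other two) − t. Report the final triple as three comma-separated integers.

start (-3,-1,-9) = (f(1,0),f(0,1),f(1,1))
replace slot 3: 2·((-3)+(-1)) − (-9) = 1 → (-3,-1,1)
replace slot 1: 2·((-1)+1) − (-3) = 3 → (3,-1,1)
replace slot 3: 2·(3+(-1)) − 1 = 3 → (3,-1,3)

3,-1,3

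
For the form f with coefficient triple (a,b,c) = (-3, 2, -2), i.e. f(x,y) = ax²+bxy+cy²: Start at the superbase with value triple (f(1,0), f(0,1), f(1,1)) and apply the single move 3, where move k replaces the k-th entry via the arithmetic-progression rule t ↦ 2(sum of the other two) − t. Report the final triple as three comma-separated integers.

start (-3,-2,-3) = (f(1,0),f(0,1),f(1,1))
replace slot 3: 2·((-3)+(-2)) − (-3) = -7 → (-3,-2,-7)

-3,-2,-7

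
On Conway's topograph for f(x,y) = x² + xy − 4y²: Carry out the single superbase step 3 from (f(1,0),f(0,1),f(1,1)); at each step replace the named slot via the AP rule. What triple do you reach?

start (1,-4,-2) = (f(1,0),f(0,1),f(1,1))
replace slot 3: 2·(1+(-4)) − (-2) = -4 → (1,-4,-4)

1,-4,-4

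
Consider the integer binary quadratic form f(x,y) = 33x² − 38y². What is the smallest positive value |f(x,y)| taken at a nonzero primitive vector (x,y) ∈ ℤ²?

descent: ρ → (-38,0,33)
descent: ρ → (33,66,-5)  [lands on river]
river: ρ → (-5,64,46)
river: ρ → (46,28,-23)
river: ρ → (-23,64,10)
river: ρ → (10,56,-47)
river: ρ → (-47,38,19)
river: ρ → (19,38,-47)
river: ρ → (-47,56,10)
river: ρ → (10,64,-23)
river: ρ → (-23,28,46)
river: ρ → (46,64,-5)
river: ρ → (-5,66,33)
closes: descent 2, river 12
min |a| on river = 5

5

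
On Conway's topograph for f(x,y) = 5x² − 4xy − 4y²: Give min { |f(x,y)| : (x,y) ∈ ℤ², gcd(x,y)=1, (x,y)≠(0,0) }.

descent: ρ → (-4,4,5)  [lands on river]
river: ρ → (5,6,-3)
river: ρ → (-3,6,5)
river: ρ → (5,4,-4)
closes: descent 1, river 4
min |a| on river = 3

3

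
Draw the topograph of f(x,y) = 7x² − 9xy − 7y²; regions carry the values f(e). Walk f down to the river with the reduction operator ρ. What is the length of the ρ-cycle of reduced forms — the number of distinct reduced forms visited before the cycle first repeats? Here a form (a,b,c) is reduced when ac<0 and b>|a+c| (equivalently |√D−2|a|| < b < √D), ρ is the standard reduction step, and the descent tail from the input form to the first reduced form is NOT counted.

D = 277, ⌊√D⌋ = 16
descent: ρ → (-7,9,7)  [lands on river]
river: ρ → (7,5,-9)
river: ρ → (-9,13,3)
river: ρ → (3,11,-13)
river: ρ → (-13,15,1)
river: ρ → (1,15,-13)
river: ρ → (-13,11,3)
river: ρ → (3,13,-9)
river: ρ → (-9,5,7)
river: ρ → (7,9,-7)
river: ρ → (-7,5,9)
river: ρ → (9,13,-3)
river: ρ → (-3,11,13)
river: ρ → (13,15,-1)
river: ρ → (-1,15,13)
river: ρ → (13,11,-3)
river: ρ → (-3,13,9)
river: ρ → (9,5,-7)
ρ-cycle length = 18 (tail of 1 descent step not counted)

18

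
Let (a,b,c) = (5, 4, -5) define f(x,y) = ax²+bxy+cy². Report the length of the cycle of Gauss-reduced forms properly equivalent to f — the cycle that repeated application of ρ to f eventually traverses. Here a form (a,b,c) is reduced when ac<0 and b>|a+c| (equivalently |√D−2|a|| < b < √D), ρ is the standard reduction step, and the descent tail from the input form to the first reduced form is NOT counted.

D = 116, ⌊√D⌋ = 10
river: ρ → (-5,6,4)
river: ρ → (4,10,-1)
river: ρ → (-1,10,4)
river: ρ → (4,6,-5)
river: ρ → (-5,4,5)
river: ρ → (5,6,-4)
river: ρ → (-4,10,1)
river: ρ → (1,10,-4)
river: ρ → (-4,6,5)
river: ρ → (5,4,-5)
ρ-cycle length = 10 (tail of 0 descent steps not counted)

10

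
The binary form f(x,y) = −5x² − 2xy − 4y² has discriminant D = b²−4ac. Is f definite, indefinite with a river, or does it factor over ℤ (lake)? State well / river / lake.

D = b²−4ac = (-2)² − 4·(-5)·(-4) = -76
D < 0 ⇒ definite ⇒ every region one sign ⇒ single well

well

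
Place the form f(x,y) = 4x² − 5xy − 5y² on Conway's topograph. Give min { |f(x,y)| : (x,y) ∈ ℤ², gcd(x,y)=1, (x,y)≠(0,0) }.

descent: ρ → (-5,5,4)  [lands on river]
river: ρ → (4,3,-6)
river: ρ → (-6,9,1)
river: ρ → (1,9,-6)
river: ρ → (-6,3,4)
river: ρ → (4,5,-5)
closes: descent 1, river 6
min |a| on river = 1

1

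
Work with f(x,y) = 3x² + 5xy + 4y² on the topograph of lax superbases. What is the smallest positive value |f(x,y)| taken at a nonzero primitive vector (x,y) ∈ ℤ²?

translate: b→-1 (≡5 mod 6), so (3,5,4)→(3,-1,2)
flip: (3,-1,2)→(2,1,3)
reduced (well bottom): (2,1,3) with a≤c, −a<b≤a
well minimum = a = 2

2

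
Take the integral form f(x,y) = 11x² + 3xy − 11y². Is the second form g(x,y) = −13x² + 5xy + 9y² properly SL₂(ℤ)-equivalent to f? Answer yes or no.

D₁ = 493, D₂ = 493
river cycle of f (length 10): (-11, 19, 3), (3, 17, -17), (-17, 17, 3), (3, 19, -11), (-11, 3, 11), (11, 19, -3), (-3, 17, 17), (17, 17, -3), (-3, 19, 11), (11, 3, -11)
river cycle of g (length 10): (9, 13, -9), (-9, 5, 13), (13, 21, -1), (-1, 21, 13), (13, 5, -9), (-9, 13, 9), (9, 5, -13), (-13, 21, 1), (1, 21, -13), (-13, 5, 9)
cycles differ ⇒ inequivalent

no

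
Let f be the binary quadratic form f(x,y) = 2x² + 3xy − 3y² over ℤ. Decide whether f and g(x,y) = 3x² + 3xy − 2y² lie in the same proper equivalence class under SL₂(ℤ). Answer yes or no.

D₁ = 33, D₂ = 33
river cycle of f (length 4): (-3, 3, 2), (2, 5, -1), (-1, 5, 2), (2, 3, -3)
river cycle of g (length 4): (-2, 5, 1), (1, 5, -2), (-2, 3, 3), (3, 3, -2)
cycles differ ⇒ inequivalent

no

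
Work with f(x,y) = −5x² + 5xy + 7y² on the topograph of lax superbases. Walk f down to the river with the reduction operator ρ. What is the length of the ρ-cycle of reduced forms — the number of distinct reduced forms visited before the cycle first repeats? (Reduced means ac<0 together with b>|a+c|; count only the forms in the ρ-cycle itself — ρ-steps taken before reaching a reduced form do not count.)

D = 165, ⌊√D⌋ = 12
river: ρ → (7,9,-3)
river: ρ → (-3,9,7)
river: ρ → (7,5,-5)
river: ρ → (-5,5,7)
ρ-cycle length = 4 (tail of 0 descent steps not counted)

4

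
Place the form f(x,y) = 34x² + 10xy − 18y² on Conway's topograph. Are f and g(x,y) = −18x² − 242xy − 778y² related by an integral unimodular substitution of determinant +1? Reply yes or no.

D₁ = 2548, D₂ = 2548
river cycle of f (length 6): (-18, 26, 26), (26, 26, -18), (-18, 46, 6), (6, 50, -2), (-2, 50, 6), (6, 46, -18)
river cycle of g (length 6): (-18, 46, 6), (6, 50, -2), (-2, 50, 6), (6, 46, -18), (-18, 26, 26), (26, 26, -18)
cycles coincide ⇒ equivalent

yes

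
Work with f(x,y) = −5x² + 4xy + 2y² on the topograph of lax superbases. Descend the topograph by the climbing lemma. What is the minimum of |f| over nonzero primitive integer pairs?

river: ρ → (2,4,-5)
river: ρ → (-5,6,1)
river: ρ → (1,6,-5)
river: ρ → (-5,4,2)
closes: descent 0, river 4
min |a| on river = 1

1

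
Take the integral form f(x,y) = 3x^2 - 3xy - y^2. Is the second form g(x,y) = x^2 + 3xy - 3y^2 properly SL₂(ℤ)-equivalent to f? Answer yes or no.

D₁ = 21, D₂ = 21
river cycle of f (length 2): (-1, 3, 3), (3, 3, -1)
river cycle of g (length 2): (-3, 3, 1), (1, 3, -3)
cycles differ ⇒ inequivalent

no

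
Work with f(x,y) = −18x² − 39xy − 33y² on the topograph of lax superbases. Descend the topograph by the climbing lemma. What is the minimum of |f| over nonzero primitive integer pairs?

translate: b→3 (≡39 mod 36), so (18,39,33)→(18,3,12)
flip: (18,3,12)→(12,-3,18)
reduced (well bottom): (12,-3,18) with a≤c, −a<b≤a
well minimum |f| = |-12| = 12 (negative-definite)

12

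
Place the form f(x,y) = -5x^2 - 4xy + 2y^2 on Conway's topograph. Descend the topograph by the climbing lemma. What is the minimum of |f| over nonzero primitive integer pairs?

descent: ρ → (2,4,-5)  [lands on river]
river: ρ → (-5,6,1)
river: ρ → (1,6,-5)
river: ρ → (-5,4,2)
closes: descent 1, river 4
min |a| on river = 1

1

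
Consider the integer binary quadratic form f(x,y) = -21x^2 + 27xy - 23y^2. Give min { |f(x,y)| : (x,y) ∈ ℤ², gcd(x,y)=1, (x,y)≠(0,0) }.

translate: b→15 (≡-27 mod 42), so (21,-27,23)→(21,15,17)
flip: (21,15,17)→(17,-15,21)
reduced (well bottom): (17,-15,21) with a≤c, −a<b≤a
well minimum |f| = |-17| = 17 (negative-definite)

17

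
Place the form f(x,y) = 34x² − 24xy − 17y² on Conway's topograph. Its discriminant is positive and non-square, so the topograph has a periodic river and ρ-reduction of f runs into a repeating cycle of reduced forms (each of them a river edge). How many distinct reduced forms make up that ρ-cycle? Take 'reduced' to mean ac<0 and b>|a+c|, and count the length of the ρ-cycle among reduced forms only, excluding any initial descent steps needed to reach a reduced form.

D = 2888, ⌊√D⌋ = 53
descent: ρ → (-17,24,34)  [lands on river]
river: ρ → (34,44,-7)
river: ρ → (-7,40,46)
river: ρ → (46,52,-1)
river: ρ → (-1,52,46)
river: ρ → (46,40,-7)
river: ρ → (-7,44,34)
river: ρ → (34,24,-17)
river: ρ → (-17,44,14)
river: ρ → (14,40,-23)
river: ρ → (-23,52,2)
river: ρ → (2,52,-23)
river: ρ → (-23,40,14)
river: ρ → (14,44,-17)
ρ-cycle length = 14 (tail of 1 descent step not counted)

14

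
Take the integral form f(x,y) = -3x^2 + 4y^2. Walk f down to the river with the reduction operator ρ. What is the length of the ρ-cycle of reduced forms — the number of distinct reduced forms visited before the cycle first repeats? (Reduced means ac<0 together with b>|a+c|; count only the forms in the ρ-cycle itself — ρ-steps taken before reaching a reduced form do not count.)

D = 48, ⌊√D⌋ = 6
descent: ρ → (4,0,-3)
descent: ρ → (-3,6,1)  [lands on river]
river: ρ → (1,6,-3)
ρ-cycle length = 2 (tail of 2 descent steps not counted)

2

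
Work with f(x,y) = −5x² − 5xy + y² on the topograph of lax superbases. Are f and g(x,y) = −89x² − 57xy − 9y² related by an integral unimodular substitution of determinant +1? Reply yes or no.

D₁ = 45, D₂ = 45
river cycle of f (length 2): (1, 5, -5), (-5, 5, 1)
river cycle of g (length 2): (1, 5, -5), (-5, 5, 1)
cycles coincide ⇒ equivalent

yes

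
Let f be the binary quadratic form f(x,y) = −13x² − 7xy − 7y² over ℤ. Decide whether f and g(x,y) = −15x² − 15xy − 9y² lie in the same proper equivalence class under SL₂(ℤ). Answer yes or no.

D₁ = -315, D₂ = -315
f is negative-definite; reduce −f:
−f: flip: (13,7,7)→(7,-7,13)
−f: translate: b→7 (≡-7 mod 14), so (7,-7,13)→(7,7,13)
−f: reduced (well bottom): (7,7,13) with a≤c, −a<b≤a
flip sign back: reduced form of f is (-7,-7,-13)
g is negative-definite; reduce −g:
−g: flip: (15,15,9)→(9,-15,15)
−g: translate: b→3 (≡-15 mod 18), so (9,-15,15)→(9,3,9)
−g: reduced (well bottom): (9,3,9) with a≤c, −a<b≤a
flip sign back: reduced form of g is (-9,-3,-9)
reduced forms (-7, -7, -13) vs (-9, -3, -9) ⇒ inequivalent

no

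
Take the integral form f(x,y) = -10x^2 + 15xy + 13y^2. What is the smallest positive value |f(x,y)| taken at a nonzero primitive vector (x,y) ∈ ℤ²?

river: ρ → (13,11,-12)
river: ρ → (-12,13,12)
river: ρ → (12,11,-13)
river: ρ → (-13,15,10)
river: ρ → (10,25,-3)
river: ρ → (-3,23,18)
river: ρ → (18,13,-8)
river: ρ → (-8,19,12)
river: ρ → (12,5,-15)
river: ρ → (-15,25,2)
river: ρ → (2,27,-2)
river: ρ → (-2,25,15)
river: ρ → (15,5,-12)
river: ρ → (-12,19,8)
river: ρ → (8,13,-18)
river: ρ → (-18,23,3)
river: ρ → (3,25,-10)
river: ρ → (-10,15,13)
closes: descent 0, river 18
min |a| on river = 2

2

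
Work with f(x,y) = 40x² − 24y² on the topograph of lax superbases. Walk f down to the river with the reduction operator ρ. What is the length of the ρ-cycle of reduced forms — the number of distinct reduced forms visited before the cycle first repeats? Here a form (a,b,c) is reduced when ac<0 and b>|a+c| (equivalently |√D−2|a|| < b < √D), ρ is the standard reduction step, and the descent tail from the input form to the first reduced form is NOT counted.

D = 3840, ⌊√D⌋ = 61
descent: ρ → (-24,48,16)  [lands on river]
river: ρ → (16,48,-24)
ρ-cycle length = 2 (tail of 1 descent step not counted)

2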